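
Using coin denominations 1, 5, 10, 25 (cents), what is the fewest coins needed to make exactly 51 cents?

3

Use the largest denomination that fits, subtract, and repeat.
51 = 2×25 + 1×1
Total coins = 2 + 1 = 3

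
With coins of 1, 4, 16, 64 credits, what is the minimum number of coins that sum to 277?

7

277 − 4×64→21 − 1×16→5 − 1×4→1 − 1×1→0
Total coins = 4 + 1 + 1 + 1 = 7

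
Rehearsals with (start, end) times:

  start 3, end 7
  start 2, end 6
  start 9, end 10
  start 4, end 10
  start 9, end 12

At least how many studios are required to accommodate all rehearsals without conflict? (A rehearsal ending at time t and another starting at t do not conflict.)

The answer is the maximum number of intervals overlapping at any instant.
Events (time:±→running): 2:+→1 3:+→2 4:+→3 … peak 3.

3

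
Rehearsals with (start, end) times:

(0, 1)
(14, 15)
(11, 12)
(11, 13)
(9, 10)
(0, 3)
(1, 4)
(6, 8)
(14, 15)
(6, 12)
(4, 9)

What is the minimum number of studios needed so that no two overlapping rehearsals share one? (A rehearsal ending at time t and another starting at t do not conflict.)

The answer is the maximum number of intervals overlapping at any instant.
starts: [0, 0, 1, 4, 6, 6, 9, 11, 11, 14, 14]
ends:   [1, 3, 4, 8, 9, 10, 12, 12, 13, 15, 15]
s0→1 s0→2 e1→1 s1→2 e3→1 e4→0 s4→1 s6→2 s6→3  — peak 3.

3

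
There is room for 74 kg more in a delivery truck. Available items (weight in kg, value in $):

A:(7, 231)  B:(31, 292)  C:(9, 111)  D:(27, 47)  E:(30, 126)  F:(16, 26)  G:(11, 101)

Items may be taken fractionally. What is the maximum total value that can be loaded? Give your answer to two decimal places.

Order: A (231/7=33.00) > C (111/9=12.33) > B (292/31=9.42) > G (101/11=9.18) > E (126/30=4.20) > D (47/27=1.74) > F (26/16=1.62)
Fill: take A (7 @ 231) → take C (9 @ 111) → take B (31 @ 292) → take G (11 @ 101) → take 16/30 of E → 67.20; 74/74 used.
Total value = 802.20

802.20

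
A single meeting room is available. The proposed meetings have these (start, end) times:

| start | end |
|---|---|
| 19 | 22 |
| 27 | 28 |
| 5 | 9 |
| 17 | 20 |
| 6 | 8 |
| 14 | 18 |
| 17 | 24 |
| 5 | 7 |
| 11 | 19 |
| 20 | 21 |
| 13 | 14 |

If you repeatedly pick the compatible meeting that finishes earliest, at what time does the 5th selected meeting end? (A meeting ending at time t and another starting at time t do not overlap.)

28

Sorted by end: (5,7)  (6,8)  (5,9)  (13,14)  (14,18)  (11,19)  (17,20)  (20,21)  (19,22)  (17,24)  (27,28)
take (5,7); skip (6,8); take (13,14); take (14,18); skip (11,19); skip (17,20); take (20,21); take (27,28).
Selected: (5,7) (13,14) (14,18) (20,21) (27,28)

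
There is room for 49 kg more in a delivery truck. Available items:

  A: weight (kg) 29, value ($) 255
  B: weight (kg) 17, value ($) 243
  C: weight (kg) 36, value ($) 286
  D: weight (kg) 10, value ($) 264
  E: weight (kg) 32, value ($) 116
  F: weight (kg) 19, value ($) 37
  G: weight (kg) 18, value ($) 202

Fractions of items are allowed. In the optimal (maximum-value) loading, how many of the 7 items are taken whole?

3

Sort by value per unit weight and fill in that order.
Ratios (sorted): D 26.40, B 14.29, G 11.22, A 8.79, C 7.94, E 3.62, F 1.95
take D (10 @ 264); take B (17 @ 243); take G (18 @ 202); take 4/29 of A → 35.17. Capacity used 49/49.
3 item(s) taken whole; one partial (take 4/29 of A).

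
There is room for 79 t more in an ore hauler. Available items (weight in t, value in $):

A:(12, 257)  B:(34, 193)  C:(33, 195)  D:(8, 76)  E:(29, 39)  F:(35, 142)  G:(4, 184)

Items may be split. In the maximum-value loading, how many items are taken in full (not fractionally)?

4

Sort by value per unit weight and fill in that order.
Ratios (sorted): G 46.00, A 21.42, D 9.50, C 5.91, B 5.68, F 4.06, E 1.34
take G (4 @ 184); take A (12 @ 257); take D (8 @ 76); take C (33 @ 195); take 22/34 of B → 124.88. Capacity used 79/79.
4 item(s) taken whole; one partial (take 22/34 of B).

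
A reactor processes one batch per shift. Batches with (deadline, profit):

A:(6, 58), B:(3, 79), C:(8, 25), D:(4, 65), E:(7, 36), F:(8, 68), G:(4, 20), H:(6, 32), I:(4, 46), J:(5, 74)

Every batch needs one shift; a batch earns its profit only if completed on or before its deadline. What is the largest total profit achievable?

458

By profit: B(d3,79), J(d5,74), F(d8,68), D(d4,65), A(d6,58), I(d4,46), E(d7,36), H(d6,32), C(d8,25), G(d4,20)
B→slot 3; J→slot 5; F→slot 8; D→slot 4; A→slot 6; I→slot 2; E→slot 7; H→slot 1; C skipped; G skipped.
Profit = 32 + 46 + 79 + 65 + 74 + 58 + 36 + 68 = 458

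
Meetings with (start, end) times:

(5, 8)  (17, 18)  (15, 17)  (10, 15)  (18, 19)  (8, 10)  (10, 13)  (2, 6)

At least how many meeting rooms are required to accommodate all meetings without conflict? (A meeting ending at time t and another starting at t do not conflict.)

2

The answer is the maximum number of intervals overlapping at any instant.
starts: [2, 5, 8, 10, 10, 15, 17, 18]
ends:   [6, 8, 10, 13, 15, 17, 18, 19]
s2→1 s5→2  — peak 2.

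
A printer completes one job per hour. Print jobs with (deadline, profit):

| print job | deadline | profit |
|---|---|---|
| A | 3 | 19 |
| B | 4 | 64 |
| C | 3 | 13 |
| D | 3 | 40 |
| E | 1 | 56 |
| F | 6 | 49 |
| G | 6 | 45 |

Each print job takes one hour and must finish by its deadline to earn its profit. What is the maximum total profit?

273

Sort by profit descending; place each in the latest free slot ≤ its deadline.
By profit: B(d4,64), E(d1,56), F(d6,49), G(d6,45), D(d3,40), A(d3,19), C(d3,13)
B→slot 4; E→slot 1; F→slot 6; G→slot 5; D→slot 3; A→slot 2; C skipped.
Profit = 56 + 19 + 40 + 64 + 45 + 49 = 273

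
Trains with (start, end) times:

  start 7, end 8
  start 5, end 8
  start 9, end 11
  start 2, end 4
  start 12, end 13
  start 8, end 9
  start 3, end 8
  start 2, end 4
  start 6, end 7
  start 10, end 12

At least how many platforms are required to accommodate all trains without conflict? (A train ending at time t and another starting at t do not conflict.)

3

starts: [2, 2, 3, 5, 6, 7, 8, 9, 10, 12]
ends:   [4, 4, 7, 8, 8, 8, 9, 11, 12, 13]
s2→1 s2→2 s3→3  — peak 3.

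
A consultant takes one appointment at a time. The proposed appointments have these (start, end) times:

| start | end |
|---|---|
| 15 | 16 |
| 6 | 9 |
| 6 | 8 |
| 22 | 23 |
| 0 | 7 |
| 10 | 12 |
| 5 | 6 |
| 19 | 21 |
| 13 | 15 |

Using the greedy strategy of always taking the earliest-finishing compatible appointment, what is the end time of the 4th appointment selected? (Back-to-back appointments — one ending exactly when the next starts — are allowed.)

15

Sorted by end: (5,6)  (0,7)  (6,8)  (6,9)  (10,12)  (13,15)  (15,16)  (19,21)  (22,23)
take (5,6); skip (0,7); take (6,8); take (10,12); take (13,15); take (15,16); take (19,21); take (22,23).
Selected: (5,6) (6,8) (10,12) (13,15) (15,16) (19,21) (22,23)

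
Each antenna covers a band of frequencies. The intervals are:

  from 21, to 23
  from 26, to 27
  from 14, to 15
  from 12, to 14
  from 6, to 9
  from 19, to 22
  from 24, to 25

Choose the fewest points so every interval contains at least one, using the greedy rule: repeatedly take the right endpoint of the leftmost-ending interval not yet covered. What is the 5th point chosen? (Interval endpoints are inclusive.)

Sorted: [6,9] [12,14] [14,15] [19,22] [21,23] [24,25] [26,27]
{[6,9]} hit by 9; {[12,14],[14,15]} hit by 14; {[19,22],[21,23]} hit by 22; {[24,25]} hit by 25; {[26,27]} hit by 27.
Points: 9, 14, 22, 25, 27 (5 total).

27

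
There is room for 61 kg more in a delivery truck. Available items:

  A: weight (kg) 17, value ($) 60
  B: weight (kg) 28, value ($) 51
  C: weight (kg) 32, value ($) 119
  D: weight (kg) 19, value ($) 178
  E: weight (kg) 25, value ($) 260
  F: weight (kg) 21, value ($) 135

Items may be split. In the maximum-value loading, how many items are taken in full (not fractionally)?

Greedy by value/weight ratio, highest first.
Order: E (260/25=10.40) > D (178/19=9.37) > F (135/21=6.43) > C (119/32=3.72) > A (60/17=3.53) > B (51/28=1.82)
Fill: take E (25 @ 260) → take D (19 @ 178) → take 17/21 of F → 109.29; 61/61 used.
2 item(s) taken whole; one partial (take 17/21 of F).

2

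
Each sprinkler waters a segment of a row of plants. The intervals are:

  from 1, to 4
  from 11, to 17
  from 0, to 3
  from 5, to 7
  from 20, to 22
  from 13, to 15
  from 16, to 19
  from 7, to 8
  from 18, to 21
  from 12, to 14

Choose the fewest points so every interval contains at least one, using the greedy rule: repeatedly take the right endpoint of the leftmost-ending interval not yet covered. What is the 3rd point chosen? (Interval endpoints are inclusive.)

Process intervals by earliest right end; each time one isn't hit yet, stab at its right endpoint.
By right end: [0,3]  [1,4]  [5,7]  [7,8]  [12,14]  [13,15]  [11,17]  [16,19]  [18,21]  [20,22]
[0,3] uncovered → point at 3; [5,7] uncovered → point at 7; [12,14] uncovered → point at 14; [16,19] uncovered → point at 19; [20,22] uncovered → point at 22.
Points: 3, 7, 14, 19, 22 (5 total).

14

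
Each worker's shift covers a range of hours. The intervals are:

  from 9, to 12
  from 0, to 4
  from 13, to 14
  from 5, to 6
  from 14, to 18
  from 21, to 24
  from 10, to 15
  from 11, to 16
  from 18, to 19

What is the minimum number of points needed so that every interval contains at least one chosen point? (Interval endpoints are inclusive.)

Process intervals by earliest right end; each time one isn't hit yet, stab at its right endpoint.
Sorted: [0,4] [5,6] [9,12] [13,14] [10,15] [11,16] [14,18] [18,19] [21,24]
{[0,4]} hit by 4; {[5,6]} hit by 6; {[9,12]} hit by 12; {[13,14],[10,15],[11,16],[14,18]} hit by 14; {[18,19]} hit by 19; {[21,24]} hit by 24.
Points: 4, 6, 12, 14, 19, 24 (6 total).

6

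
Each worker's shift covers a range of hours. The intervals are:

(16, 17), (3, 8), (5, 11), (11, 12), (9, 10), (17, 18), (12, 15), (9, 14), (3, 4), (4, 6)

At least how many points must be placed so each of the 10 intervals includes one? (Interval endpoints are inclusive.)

Process intervals by earliest right end; each time one isn't hit yet, stab at its right endpoint.
By right end: [3,4]  [4,6]  [3,8]  [9,10]  [5,11]  [11,12]  [9,14]  [12,15]  [16,17]  [17,18]
[3,4] uncovered → point at 4; [9,10] uncovered → point at 10; [11,12] uncovered → point at 12; [16,17] uncovered → point at 17.
Points: 4, 10, 12, 17 (4 total).

4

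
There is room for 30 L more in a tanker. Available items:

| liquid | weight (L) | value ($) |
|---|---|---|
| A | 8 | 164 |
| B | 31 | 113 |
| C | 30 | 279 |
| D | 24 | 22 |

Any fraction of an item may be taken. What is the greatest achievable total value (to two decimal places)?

Order: A (164/8=20.50) > C (279/30=9.30) > B (113/31=3.65) > D (22/24=0.92)
Fill: take A (8 @ 164) → take 22/30 of C → 204.60; 30/30 used.
Total value = 368.60

368.60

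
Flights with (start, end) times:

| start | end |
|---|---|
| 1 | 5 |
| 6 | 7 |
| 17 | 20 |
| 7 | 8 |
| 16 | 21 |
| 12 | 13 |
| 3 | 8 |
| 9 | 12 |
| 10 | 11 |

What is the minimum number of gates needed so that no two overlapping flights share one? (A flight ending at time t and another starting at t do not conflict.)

2

Count concurrent intervals with a sweep; the peak is the room count.
starts: [1, 3, 6, 7, 9, 10, 12, 16, 17]
ends:   [5, 7, 8, 8, 11, 12, 13, 20, 21]
s1→1 s3→2  — peak 2.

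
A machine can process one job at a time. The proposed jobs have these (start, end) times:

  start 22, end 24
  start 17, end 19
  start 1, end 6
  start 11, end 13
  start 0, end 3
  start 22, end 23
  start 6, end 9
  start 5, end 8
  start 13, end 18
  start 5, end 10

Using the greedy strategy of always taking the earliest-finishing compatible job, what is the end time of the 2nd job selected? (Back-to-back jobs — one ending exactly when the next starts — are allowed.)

Greedy by earliest finish: after sorting by end time, pick each interval compatible with the last pick.
By end time: (0,3), (1,6), (5,8), (6,9), (5,10), (11,13), (13,18), (17,19), (22,23), (22,24).
Pick (0,3); next start ≥ 3 → (5,8); next start ≥ 8 → (11,13); next start ≥ 13 → (13,18); next start ≥ 18 → (22,23).
Selected: (0,3) (5,8) (11,13) (13,18) (22,23)

8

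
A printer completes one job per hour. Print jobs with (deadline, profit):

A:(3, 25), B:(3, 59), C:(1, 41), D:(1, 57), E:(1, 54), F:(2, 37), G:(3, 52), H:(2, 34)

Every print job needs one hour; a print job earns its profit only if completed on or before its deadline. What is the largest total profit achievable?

168

Take jobs in profit order; each goes to the latest open slot no later than its deadline.
By profit: B(d3,59), D(d1,57), E(d1,54), G(d3,52), C(d1,41), F(d2,37), H(d2,34), A(d3,25)
B→slot 3; D→slot 1; E skipped; G→slot 2; C skipped; F skipped; H skipped; A skipped.
Profit = 57 + 52 + 59 = 168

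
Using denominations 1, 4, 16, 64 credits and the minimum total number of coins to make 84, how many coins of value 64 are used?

1

Greedy: take as many of the largest coin as possible, then repeat with the remainder.
84 − 1×64→20 − 1×16→4 − 1×4→0
Count of 64: 1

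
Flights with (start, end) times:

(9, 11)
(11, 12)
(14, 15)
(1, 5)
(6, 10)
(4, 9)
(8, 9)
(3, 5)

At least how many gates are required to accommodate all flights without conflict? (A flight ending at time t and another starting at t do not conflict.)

3

Events (time:±→running): 1:+→1 3:+→2 4:+→3 … peak 3.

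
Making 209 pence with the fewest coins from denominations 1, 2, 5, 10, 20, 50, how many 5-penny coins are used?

Greedy: take as many of the largest coin as possible, then repeat with the remainder.
209 = 4×50 + 1×5 + 2×2
Count of 5: 1

1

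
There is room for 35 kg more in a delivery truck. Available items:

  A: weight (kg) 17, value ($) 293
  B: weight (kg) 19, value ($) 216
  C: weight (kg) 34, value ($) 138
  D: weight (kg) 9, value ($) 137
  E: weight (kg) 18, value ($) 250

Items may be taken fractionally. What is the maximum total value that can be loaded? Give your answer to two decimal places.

555.00

Greedy by value/weight ratio, highest first.
Order: A (293/17=17.24) > D (137/9=15.22) > E (250/18=13.89) > B (216/19=11.37) > C (138/34=4.06)
Fill: take A (17 @ 293) → take D (9 @ 137) → take 9/18 of E → 125.00; 35/35 used.
Total value = 555.00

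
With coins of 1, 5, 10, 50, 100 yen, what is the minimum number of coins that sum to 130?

4

130 = 1×100 + 3×10
Total coins = 1 + 3 = 4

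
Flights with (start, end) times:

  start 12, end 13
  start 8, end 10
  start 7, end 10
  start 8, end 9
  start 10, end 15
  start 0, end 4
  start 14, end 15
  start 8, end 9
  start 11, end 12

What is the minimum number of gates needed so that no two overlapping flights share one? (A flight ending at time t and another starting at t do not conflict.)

4

The answer is the maximum number of intervals overlapping at any instant.
Events (time:±→running): 0:+→1 4:-→0 7:+→1 8:+→2 8:+→3 8:+→4 … peak 4.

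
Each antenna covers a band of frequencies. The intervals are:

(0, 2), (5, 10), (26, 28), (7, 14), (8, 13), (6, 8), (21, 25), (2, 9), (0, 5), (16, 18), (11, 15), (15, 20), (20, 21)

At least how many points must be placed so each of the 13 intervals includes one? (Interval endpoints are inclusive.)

6

Process intervals by earliest right end; each time one isn't hit yet, stab at its right endpoint.
By right end: [0,2]  [0,5]  [6,8]  [2,9]  [5,10]  [8,13]  [7,14]  [11,15]  [16,18]  [15,20]  [20,21]  [21,25]  [26,28]
[0,2] uncovered → point at 2; [6,8] uncovered → point at 8; [11,15] uncovered → point at 15; [16,18] uncovered → point at 18; [20,21] uncovered → point at 21; [26,28] uncovered → point at 28.
Points: 2, 8, 15, 18, 21, 28 (6 total).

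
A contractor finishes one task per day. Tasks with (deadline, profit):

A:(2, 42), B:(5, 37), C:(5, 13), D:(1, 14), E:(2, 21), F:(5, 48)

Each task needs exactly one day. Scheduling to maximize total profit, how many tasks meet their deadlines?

Profit order: F=48 A=42 B=37 E=21 D=14 C=13
Assign: F→slot 5, A→slot 2, B→slot 4, E→slot 1, D skipped, C→slot 3.
Slots: [1:E] [2:A] [3:C] [4:B] [5:F]
5 of 6 scheduled.

5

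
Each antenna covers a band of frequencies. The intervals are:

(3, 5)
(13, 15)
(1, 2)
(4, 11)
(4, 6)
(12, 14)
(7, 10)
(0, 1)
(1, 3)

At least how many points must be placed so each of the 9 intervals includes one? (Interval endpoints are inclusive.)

Sorted: [0,1] [1,2] [1,3] [3,5] [4,6] [7,10] [4,11] [12,14] [13,15]
{[0,1],[1,2],[1,3]} hit by 1; {[3,5],[4,6]} hit by 5; {[7,10],[4,11]} hit by 10; {[12,14],[13,15]} hit by 14.
Points: 1, 5, 10, 14 (4 total).

4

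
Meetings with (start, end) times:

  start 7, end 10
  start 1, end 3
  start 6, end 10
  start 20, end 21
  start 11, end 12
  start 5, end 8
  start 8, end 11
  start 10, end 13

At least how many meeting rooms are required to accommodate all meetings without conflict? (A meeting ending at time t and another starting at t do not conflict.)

Count concurrent intervals with a sweep; the peak is the room count.
starts: [1, 5, 6, 7, 8, 10, 11, 20]
ends:   [3, 8, 10, 10, 11, 12, 13, 21]
s1→1 e3→0 s5→1 s6→2 s7→3  — peak 3.

3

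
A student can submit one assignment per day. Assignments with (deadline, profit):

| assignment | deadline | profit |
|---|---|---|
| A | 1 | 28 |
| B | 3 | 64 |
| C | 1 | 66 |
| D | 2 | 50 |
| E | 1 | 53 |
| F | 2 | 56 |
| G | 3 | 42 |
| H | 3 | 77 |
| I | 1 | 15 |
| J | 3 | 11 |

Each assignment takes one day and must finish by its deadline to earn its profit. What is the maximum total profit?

207

Take jobs in profit order; each goes to the latest open slot no later than its deadline.
Profit order: H=77 C=66 B=64 F=56 E=53 D=50 G=42 A=28 I=15 J=11
Assign: H→slot 3, C→slot 1, B→slot 2, F skipped, E skipped, D skipped, G skipped, A skipped, I skipped, J skipped.
Slots: [1:C] [2:B] [3:H]
Profit = 66 + 64 + 77 = 207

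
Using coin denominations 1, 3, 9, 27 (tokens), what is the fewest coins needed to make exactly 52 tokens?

6

52 = 1×27 + 2×9 + 2×3 + 1×1
Total coins = 1 + 2 + 2 + 1 = 6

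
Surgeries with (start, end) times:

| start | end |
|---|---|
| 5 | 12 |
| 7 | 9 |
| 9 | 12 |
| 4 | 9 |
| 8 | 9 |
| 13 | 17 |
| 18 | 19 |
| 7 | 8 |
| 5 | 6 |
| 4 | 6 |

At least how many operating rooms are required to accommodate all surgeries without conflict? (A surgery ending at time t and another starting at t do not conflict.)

Events (time:±→running): 4:+→1 4:+→2 5:+→3 5:+→4 … peak 4.

4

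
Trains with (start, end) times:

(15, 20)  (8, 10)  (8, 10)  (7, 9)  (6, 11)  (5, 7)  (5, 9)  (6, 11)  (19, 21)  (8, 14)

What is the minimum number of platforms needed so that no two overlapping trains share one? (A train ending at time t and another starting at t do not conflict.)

7

The answer is the maximum number of intervals overlapping at any instant.
Events (time:±→running): 5:+→1 5:+→2 6:+→3 6:+→4 7:-→3 7:+→4 8:+→5 8:+→6 8:+→7 … peak 7.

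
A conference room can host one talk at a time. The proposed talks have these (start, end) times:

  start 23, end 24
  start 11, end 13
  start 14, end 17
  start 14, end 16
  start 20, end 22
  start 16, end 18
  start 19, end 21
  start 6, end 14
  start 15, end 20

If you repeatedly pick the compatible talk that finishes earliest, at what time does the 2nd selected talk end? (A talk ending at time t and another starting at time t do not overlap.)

Order by finish time; keep every interval that doesn't clash with the previous kept one.
By end time: (11,13), (6,14), (14,16), (14,17), (16,18), (15,20), (19,21), (20,22), (23,24).
Pick (11,13); next start ≥ 13 → (14,16); next start ≥ 16 → (16,18); next start ≥ 18 → (19,21); next start ≥ 21 → (23,24).
Selected: (11,13) (14,16) (16,18) (19,21) (23,24)

16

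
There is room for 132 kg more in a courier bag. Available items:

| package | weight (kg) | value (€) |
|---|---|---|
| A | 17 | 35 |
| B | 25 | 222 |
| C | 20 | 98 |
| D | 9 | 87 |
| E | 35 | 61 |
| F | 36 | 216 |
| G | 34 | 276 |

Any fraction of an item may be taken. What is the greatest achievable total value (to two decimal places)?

915.47

Order: D (87/9=9.67) > B (222/25=8.88) > G (276/34=8.12) > F (216/36=6.00) > C (98/20=4.90) > A (35/17=2.06) > E (61/35=1.74)
Fill: take D (9 @ 87) → take B (25 @ 222) → take G (34 @ 276) → take F (36 @ 216) → take C (20 @ 98) → take 8/17 of A → 16.47; 132/132 used.
Total value = 915.47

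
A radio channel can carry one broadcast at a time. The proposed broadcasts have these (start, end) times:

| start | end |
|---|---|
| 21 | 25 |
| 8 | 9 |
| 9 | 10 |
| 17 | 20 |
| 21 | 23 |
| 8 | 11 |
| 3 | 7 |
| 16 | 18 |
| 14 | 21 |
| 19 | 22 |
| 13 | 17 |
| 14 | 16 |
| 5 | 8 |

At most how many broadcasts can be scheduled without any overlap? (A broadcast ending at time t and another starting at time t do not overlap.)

By end time: (3,7), (5,8), (8,9), (9,10), (8,11), (14,16), (13,17), (16,18), (17,20), (14,21), (19,22), (21,23), (21,25).
Pick (3,7); next start ≥ 7 → (8,9); next start ≥ 9 → (9,10); next start ≥ 10 → (14,16); next start ≥ 16 → (16,18); next start ≥ 18 → (19,22).
Selected 6 broadcasts.

6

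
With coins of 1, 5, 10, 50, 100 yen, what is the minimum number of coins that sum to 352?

6

Use the largest denomination that fits, subtract, and repeat.
352 − 3×100→52 − 1×50→2 − 2×1→0
Total coins = 3 + 1 + 2 = 6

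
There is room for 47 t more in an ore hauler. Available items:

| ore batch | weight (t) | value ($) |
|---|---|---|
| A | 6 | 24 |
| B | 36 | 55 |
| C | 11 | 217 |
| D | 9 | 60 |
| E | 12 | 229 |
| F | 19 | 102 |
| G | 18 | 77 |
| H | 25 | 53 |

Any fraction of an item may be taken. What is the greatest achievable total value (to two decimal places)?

Ratios (sorted): C 19.73, E 19.08, D 6.67, F 5.37, G 4.28, A 4.00, H 2.12, B 1.53
take C (11 @ 217); take E (12 @ 229); take D (9 @ 60); take 15/19 of F → 80.53. Capacity used 47/47.
Total value = 586.53

586.53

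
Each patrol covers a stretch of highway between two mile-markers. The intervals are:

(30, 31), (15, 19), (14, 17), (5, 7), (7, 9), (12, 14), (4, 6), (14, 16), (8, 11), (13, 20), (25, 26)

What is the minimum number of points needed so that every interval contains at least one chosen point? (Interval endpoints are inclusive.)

6

Sorted: [4,6] [5,7] [7,9] [8,11] [12,14] [14,16] [14,17] [15,19] [13,20] [25,26] [30,31]
{[4,6],[5,7]} hit by 6; {[7,9],[8,11]} hit by 9; {[12,14],[14,16],[14,17]} hit by 14; {[15,19],[13,20]} hit by 19; {[25,26]} hit by 26; {[30,31]} hit by 31.
Points: 6, 9, 14, 19, 26, 31 (6 total).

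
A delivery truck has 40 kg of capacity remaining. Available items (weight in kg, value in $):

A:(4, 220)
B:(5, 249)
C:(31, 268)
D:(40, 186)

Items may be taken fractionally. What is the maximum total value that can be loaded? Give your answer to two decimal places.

737.00

Ratios (sorted): A 55.00, B 49.80, C 8.65, D 4.65
take A (4 @ 220); take B (5 @ 249); take C (31 @ 268). Capacity used 40/40.
Total value = 737.00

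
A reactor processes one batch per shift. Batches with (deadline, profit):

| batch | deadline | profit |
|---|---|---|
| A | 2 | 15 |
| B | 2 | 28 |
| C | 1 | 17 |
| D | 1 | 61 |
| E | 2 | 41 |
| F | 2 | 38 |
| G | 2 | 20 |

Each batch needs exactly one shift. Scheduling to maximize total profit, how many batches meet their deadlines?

2

By profit: D(d1,61), E(d2,41), F(d2,38), B(d2,28), G(d2,20), C(d1,17), A(d2,15)
D→slot 1; E→slot 2; F skipped; B skipped; G skipped; C skipped; A skipped.
2 of 7 scheduled.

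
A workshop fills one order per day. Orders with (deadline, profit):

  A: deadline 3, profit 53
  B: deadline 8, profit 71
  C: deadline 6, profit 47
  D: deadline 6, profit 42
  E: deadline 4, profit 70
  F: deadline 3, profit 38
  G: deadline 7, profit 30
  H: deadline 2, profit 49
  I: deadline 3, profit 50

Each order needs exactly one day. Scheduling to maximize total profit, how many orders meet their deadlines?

8

Profit order: B=71 E=70 A=53 I=50 H=49 C=47 D=42 F=38 G=30
Assign: B→slot 8, E→slot 4, A→slot 3, I→slot 2, H→slot 1, C→slot 6, D→slot 5, F skipped, G→slot 7.
Slots: [1:H] [2:I] [3:A] [4:E] [5:D] [6:C] [7:G] [8:B]
8 of 9 scheduled.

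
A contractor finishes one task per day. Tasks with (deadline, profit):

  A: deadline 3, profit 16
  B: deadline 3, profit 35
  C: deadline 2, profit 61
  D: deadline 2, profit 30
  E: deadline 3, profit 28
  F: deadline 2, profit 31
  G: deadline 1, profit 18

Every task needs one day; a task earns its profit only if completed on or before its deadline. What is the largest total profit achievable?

127

By profit: C(d2,61), B(d3,35), F(d2,31), D(d2,30), E(d3,28), G(d1,18), A(d3,16)
C→slot 2; B→slot 3; F→slot 1; D skipped; E skipped; G skipped; A skipped.
Profit = 31 + 61 + 35 = 127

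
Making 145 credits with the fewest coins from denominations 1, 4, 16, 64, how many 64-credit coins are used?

145 − 2×64→17 − 1×16→1 − 1×1→0
Count of 64: 2

2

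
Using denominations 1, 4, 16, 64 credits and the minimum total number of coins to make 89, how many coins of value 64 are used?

1

Use the largest denomination that fits, subtract, and repeat.
89 − 1×64→25 − 1×16→9 − 2×4→1 − 1×1→0
Count of 64: 1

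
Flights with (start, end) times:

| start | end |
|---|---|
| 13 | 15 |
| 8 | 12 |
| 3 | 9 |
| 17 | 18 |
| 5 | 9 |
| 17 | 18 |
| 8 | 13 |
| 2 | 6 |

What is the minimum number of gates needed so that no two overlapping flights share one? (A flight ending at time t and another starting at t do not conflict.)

4

The answer is the maximum number of intervals overlapping at any instant.
Events (time:±→running): 2:+→1 3:+→2 5:+→3 6:-→2 8:+→3 8:+→4 … peak 4.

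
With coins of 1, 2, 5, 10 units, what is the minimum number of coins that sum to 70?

7

Use the largest denomination that fits, subtract, and repeat.
70 = 7×10
Total coins = 7 = 7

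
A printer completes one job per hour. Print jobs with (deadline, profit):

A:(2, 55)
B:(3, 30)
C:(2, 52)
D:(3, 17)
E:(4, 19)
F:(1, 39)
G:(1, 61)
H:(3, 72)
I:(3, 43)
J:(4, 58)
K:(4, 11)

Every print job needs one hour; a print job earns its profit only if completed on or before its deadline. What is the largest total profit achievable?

Sort by profit descending; place each in the latest free slot ≤ its deadline.
Profit order: H=72 G=61 J=58 A=55 C=52 I=43 F=39 B=30 E=19 D=17 K=11
Assign: H→slot 3, G→slot 1, J→slot 4, A→slot 2, C skipped, I skipped, F skipped, B skipped, E skipped, D skipped, K skipped.
Slots: [1:G] [2:A] [3:H] [4:J]
Profit = 61 + 55 + 72 + 58 = 246

246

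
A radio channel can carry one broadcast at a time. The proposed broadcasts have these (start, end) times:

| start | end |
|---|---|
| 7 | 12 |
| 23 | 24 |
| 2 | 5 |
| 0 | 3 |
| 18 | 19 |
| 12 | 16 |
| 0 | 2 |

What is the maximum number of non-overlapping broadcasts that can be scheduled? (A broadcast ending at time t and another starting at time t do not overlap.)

Order by finish time; keep every interval that doesn't clash with the previous kept one.
Sorted by end: (0,2)  (0,3)  (2,5)  (7,12)  (12,16)  (18,19)  (23,24)
take (0,2); take (2,5); take (7,12); take (12,16); take (18,19); take (23,24).
Selected 6 broadcasts.

6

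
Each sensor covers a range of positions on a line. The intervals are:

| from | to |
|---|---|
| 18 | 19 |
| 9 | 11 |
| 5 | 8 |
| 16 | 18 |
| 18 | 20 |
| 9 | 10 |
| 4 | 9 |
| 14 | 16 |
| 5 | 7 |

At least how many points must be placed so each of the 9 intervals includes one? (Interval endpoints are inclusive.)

Sorted: [5,7] [5,8] [4,9] [9,10] [9,11] [14,16] [16,18] [18,19] [18,20]
{[5,7],[5,8],[4,9]} hit by 7; {[9,10],[9,11]} hit by 10; {[14,16],[16,18]} hit by 16; {[18,19],[18,20]} hit by 19.
Points: 7, 10, 16, 19 (4 total).

4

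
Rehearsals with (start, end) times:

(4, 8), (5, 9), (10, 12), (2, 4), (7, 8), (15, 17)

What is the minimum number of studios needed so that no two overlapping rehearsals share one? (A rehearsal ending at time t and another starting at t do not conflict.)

3

starts: [2, 4, 5, 7, 10, 15]
ends:   [4, 8, 8, 9, 12, 17]
s2→1 e4→0 s4→1 s5→2 s7→3  — peak 3.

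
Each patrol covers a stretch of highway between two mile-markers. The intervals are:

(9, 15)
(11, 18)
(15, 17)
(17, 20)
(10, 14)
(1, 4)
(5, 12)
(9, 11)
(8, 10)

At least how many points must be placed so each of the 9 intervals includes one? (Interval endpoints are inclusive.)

Process intervals by earliest right end; each time one isn't hit yet, stab at its right endpoint.
By right end: [1,4]  [8,10]  [9,11]  [5,12]  [10,14]  [9,15]  [15,17]  [11,18]  [17,20]
[1,4] uncovered → point at 4; [8,10] uncovered → point at 10; [15,17] uncovered → point at 17.
Points: 4, 10, 17 (3 total).

3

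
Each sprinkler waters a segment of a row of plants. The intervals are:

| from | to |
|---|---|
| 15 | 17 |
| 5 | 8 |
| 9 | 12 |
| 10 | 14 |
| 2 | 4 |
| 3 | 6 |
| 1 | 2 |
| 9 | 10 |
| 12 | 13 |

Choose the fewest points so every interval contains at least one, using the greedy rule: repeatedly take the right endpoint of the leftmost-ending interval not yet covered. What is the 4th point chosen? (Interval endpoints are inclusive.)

13

Process intervals by earliest right end; each time one isn't hit yet, stab at its right endpoint.
Sorted: [1,2] [2,4] [3,6] [5,8] [9,10] [9,12] [12,13] [10,14] [15,17]
{[1,2],[2,4]} hit by 2; {[3,6],[5,8]} hit by 6; {[9,10],[9,12]} hit by 10; {[12,13],[10,14]} hit by 13; {[15,17]} hit by 17.
Points: 2, 6, 10, 13, 17 (5 total).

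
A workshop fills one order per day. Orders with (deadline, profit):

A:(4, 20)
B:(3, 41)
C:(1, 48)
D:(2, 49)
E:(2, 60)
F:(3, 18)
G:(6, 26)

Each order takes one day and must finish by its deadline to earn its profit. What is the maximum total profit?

196

By profit: E(d2,60), D(d2,49), C(d1,48), B(d3,41), G(d6,26), A(d4,20), F(d3,18)
E→slot 2; D→slot 1; C skipped; B→slot 3; G→slot 6; A→slot 4; F skipped.
Profit = 49 + 60 + 41 + 20 + 26 = 196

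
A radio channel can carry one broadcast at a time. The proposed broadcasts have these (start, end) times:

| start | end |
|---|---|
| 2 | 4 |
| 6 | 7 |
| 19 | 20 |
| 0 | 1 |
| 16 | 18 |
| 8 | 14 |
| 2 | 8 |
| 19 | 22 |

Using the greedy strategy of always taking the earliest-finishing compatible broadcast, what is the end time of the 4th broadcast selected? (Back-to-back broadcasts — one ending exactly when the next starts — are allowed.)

14

Order by finish time; keep every interval that doesn't clash with the previous kept one.
Sorted by end: (0,1)  (2,4)  (6,7)  (2,8)  (8,14)  (16,18)  (19,20)  (19,22)
take (0,1); take (2,4); take (6,7); take (8,14); take (16,18); take (19,20); skip (19,22).
Selected: (0,1) (2,4) (6,7) (8,14) (16,18) (19,20)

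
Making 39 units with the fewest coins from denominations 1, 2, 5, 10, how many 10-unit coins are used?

Use the largest denomination that fits, subtract, and repeat.
39 = 3×10 + 1×5 + 2×2
Count of 10: 3

3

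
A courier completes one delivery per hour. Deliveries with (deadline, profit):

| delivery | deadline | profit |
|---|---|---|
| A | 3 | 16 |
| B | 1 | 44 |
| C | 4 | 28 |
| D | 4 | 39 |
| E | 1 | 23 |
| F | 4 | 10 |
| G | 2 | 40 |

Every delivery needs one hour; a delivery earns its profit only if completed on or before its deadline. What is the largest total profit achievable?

151

Take jobs in profit order; each goes to the latest open slot no later than its deadline.
Profit order: B=44 G=40 D=39 C=28 E=23 A=16 F=10
Assign: B→slot 1, G→slot 2, D→slot 4, C→slot 3, E skipped, A skipped, F skipped.
Slots: [1:B] [2:G] [3:C] [4:D]
Profit = 44 + 40 + 28 + 39 = 151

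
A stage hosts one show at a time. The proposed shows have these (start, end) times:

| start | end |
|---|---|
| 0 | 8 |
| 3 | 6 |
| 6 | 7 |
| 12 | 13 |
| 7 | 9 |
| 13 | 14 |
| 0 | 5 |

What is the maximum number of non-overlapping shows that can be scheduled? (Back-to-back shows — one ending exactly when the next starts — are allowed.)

5

Sort by end time and greedily take each interval whose start is ≥ the last chosen end.
Sorted by end: (0,5)  (3,6)  (6,7)  (0,8)  (7,9)  (12,13)  (13,14)
take (0,5); take (6,7); take (7,9); take (12,13); take (13,14).
Selected 5 shows.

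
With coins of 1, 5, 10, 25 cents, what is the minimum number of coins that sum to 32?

Use the largest denomination that fits, subtract, and repeat.
32 − 1×25→7 − 1×5→2 − 2×1→0
Total coins = 1 + 1 + 2 = 4

4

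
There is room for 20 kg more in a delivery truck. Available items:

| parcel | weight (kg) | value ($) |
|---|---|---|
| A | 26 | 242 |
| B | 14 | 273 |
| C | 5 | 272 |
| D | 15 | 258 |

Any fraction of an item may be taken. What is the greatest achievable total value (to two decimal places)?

562.20

Sort by value per unit weight and fill in that order.
Order: C (272/5=54.40) > B (273/14=19.50) > D (258/15=17.20) > A (242/26=9.31)
Fill: take C (5 @ 272) → take B (14 @ 273) → take 1/15 of D → 17.20; 20/20 used.
Total value = 562.20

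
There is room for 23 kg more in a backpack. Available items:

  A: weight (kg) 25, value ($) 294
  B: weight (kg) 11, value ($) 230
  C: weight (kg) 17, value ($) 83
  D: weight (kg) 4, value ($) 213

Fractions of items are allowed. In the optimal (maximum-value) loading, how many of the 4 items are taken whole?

2

Ratios (sorted): D 53.25, B 20.91, A 11.76, C 4.88
take D (4 @ 213); take B (11 @ 230); take 8/25 of A → 94.08. Capacity used 23/23.
2 item(s) taken whole; one partial (take 8/25 of A).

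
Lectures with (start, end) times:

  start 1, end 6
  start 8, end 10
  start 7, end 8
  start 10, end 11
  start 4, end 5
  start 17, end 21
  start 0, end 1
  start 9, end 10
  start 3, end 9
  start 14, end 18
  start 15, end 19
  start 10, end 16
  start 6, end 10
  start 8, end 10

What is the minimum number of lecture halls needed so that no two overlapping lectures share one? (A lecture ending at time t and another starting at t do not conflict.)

Count concurrent intervals with a sweep; the peak is the room count.
starts: [0, 1, 3, 4, 6, 7, 8, 8, 9, 10, 10, 14, 15, 17]
ends:   [1, 5, 6, 8, 9, 10, 10, 10, 10, 11, 16, 18, 19, 21]
s0→1 e1→0 s1→1 s3→2 s4→3 e5→2 e6→1 s6→2 s7→3 e8→2 s8→3 s8→4  — peak 4.

4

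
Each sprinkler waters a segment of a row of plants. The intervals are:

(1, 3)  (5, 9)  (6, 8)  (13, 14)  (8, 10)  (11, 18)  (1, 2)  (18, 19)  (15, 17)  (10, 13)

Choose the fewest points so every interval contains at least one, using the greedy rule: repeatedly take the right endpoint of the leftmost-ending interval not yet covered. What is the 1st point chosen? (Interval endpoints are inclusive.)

Sort by right endpoint; whenever an interval is uncovered, place a point at its right end.
By right end: [1,2]  [1,3]  [6,8]  [5,9]  [8,10]  [10,13]  [13,14]  [15,17]  [11,18]  [18,19]
[1,2] uncovered → point at 2; [6,8] uncovered → point at 8; [10,13] uncovered → point at 13; [15,17] uncovered → point at 17; [18,19] uncovered → point at 19.
Points: 2, 8, 13, 17, 19 (5 total).

2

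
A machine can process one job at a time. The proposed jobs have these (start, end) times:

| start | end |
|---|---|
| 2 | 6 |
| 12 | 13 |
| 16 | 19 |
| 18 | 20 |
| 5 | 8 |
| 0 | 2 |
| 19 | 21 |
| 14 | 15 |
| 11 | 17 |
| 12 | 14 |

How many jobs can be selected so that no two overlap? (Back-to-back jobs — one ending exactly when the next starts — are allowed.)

Greedy by earliest finish: after sorting by end time, pick each interval compatible with the last pick.
By end time: (0,2), (2,6), (5,8), (12,13), (12,14), (14,15), (11,17), (16,19), (18,20), (19,21).
Pick (0,2); next start ≥ 2 → (2,6); next start ≥ 6 → (12,13); next start ≥ 13 → (14,15); next start ≥ 15 → (16,19); next start ≥ 19 → (19,21).
Selected 6 jobs.

6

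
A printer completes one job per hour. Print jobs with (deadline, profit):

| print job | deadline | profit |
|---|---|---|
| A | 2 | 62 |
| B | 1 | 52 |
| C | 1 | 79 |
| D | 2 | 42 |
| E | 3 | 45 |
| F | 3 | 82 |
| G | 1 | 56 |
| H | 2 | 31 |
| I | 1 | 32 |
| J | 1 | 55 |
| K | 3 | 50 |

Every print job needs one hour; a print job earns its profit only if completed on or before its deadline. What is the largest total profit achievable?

Sort by profit descending; place each in the latest free slot ≤ its deadline.
Profit order: F=82 C=79 A=62 G=56 J=55 B=52 K=50 E=45 D=42 I=32 H=31
Assign: F→slot 3, C→slot 1, A→slot 2, G skipped, J skipped, B skipped, K skipped, E skipped, D skipped, I skipped, H skipped.
Slots: [1:C] [2:A] [3:F]
Profit = 79 + 62 + 82 = 223

223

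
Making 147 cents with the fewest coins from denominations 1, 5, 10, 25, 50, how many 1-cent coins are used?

147 = 2×50 + 1×25 + 2×10 + 2×1
Count of 1: 2

2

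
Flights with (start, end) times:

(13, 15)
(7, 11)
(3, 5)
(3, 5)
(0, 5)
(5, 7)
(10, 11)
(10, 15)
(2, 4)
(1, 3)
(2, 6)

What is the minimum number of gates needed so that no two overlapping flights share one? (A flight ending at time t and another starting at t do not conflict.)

5

The answer is the maximum number of intervals overlapping at any instant.
Events (time:±→running): 0:+→1 1:+→2 2:+→3 2:+→4 3:-→3 3:+→4 3:+→5 … peak 5.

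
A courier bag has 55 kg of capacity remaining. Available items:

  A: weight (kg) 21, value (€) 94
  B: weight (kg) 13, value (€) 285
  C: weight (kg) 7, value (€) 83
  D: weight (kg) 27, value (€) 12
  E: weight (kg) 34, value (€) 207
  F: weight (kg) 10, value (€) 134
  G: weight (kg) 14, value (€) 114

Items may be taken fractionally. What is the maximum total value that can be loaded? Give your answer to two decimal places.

682.97

Order: B (285/13=21.92) > F (134/10=13.40) > C (83/7=11.86) > G (114/14=8.14) > E (207/34=6.09) > A (94/21=4.48) > D (12/27=0.44)
Fill: take B (13 @ 285) → take F (10 @ 134) → take C (7 @ 83) → take G (14 @ 114) → take 11/34 of E → 66.97; 55/55 used.
Total value = 682.97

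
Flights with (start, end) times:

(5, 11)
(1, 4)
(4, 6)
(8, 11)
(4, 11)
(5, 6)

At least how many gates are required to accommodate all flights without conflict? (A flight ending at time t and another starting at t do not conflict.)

The answer is the maximum number of intervals overlapping at any instant.
starts: [1, 4, 4, 5, 5, 8]
ends:   [4, 6, 6, 11, 11, 11]
s1→1 e4→0 s4→1 s4→2 s5→3 s5→4  — peak 4.

4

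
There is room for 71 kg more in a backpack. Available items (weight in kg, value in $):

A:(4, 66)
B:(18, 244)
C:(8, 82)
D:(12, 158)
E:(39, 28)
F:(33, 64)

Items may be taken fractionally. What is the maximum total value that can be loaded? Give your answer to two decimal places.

606.24

Order: A (66/4=16.50) > B (244/18=13.56) > D (158/12=13.17) > C (82/8=10.25) > F (64/33=1.94) > E (28/39=0.72)
Fill: take A (4 @ 66) → take B (18 @ 244) → take D (12 @ 158) → take C (8 @ 82) → take 29/33 of F → 56.24; 71/71 used.
Total value = 606.24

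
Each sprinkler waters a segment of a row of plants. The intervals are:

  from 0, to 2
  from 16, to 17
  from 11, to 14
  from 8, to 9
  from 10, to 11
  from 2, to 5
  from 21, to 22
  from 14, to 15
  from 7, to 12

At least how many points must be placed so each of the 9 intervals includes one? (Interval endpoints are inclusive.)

6

Process intervals by earliest right end; each time one isn't hit yet, stab at its right endpoint.
Sorted: [0,2] [2,5] [8,9] [10,11] [7,12] [11,14] [14,15] [16,17] [21,22]
{[0,2],[2,5]} hit by 2; {[8,9]} hit by 9; {[10,11],[7,12],[11,14]} hit by 11; {[14,15]} hit by 15; {[16,17]} hit by 17; {[21,22]} hit by 22.
Points: 2, 9, 11, 15, 17, 22 (6 total).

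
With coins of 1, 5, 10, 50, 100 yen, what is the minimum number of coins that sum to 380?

380 − 3×100→80 − 1×50→30 − 3×10→0
Total coins = 3 + 1 + 3 = 7

7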